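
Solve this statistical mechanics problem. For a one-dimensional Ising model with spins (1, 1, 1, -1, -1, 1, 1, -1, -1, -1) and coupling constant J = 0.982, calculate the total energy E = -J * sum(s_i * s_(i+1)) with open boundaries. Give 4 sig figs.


Step 1: Nearest-neighbor products: 1, 1, -1, 1, -1, 1, -1, 1, 1
Step 2: Sum of products = 3
Step 3: E = -0.982 * 3 = -2.946

-2.946


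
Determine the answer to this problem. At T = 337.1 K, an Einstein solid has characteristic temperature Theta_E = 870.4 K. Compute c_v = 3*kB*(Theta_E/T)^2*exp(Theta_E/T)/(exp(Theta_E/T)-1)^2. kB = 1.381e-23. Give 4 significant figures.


Step 1: x = Theta_E/T = 870.4/337.1 = 2.582
Step 2: x^2 = 6.667
Step 3: exp(x) = 13.22
Step 4: c_v = 3*1.381e-23*6.667*13.22/(13.22-1)^2 = 2.444e-23

2.444e-23


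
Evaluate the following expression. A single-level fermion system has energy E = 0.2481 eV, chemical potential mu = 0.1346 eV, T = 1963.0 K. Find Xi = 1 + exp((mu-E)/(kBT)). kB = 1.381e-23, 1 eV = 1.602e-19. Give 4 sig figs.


Step 1: (mu - E) = 0.1346 - 0.2481 = -0.1135 eV
Step 2: x = (mu-E)*eV/(kB*T) = -0.1135*1.602e-19/(1.381e-23*1963.0) = -0.6707
Step 3: exp(x) = 0.5113
Step 4: Xi = 1 + 0.5113 = 1.511

1.511


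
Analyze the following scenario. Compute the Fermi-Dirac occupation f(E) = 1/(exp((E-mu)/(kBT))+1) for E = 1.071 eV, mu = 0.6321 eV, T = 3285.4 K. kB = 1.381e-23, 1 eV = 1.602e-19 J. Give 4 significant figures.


Step 1: (E - mu) = 1.071 - 0.6321 = 0.4389 eV
Step 2: Convert: (E-mu)*eV = 7.031e-20 J
Step 3: x = (E-mu)*eV/(kB*T) = 1.55
Step 4: f = 1/(exp(1.55)+1) = 0.1751

0.1751


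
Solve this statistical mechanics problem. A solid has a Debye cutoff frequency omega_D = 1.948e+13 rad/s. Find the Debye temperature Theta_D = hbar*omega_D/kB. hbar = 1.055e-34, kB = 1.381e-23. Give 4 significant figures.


Step 1: hbar*omega_D = 1.055e-34 * 1.948e+13 = 2.055e-21 J
Step 2: Theta_D = 2.055e-21 / 1.381e-23
Step 3: Theta_D = 148.8 K

148.8


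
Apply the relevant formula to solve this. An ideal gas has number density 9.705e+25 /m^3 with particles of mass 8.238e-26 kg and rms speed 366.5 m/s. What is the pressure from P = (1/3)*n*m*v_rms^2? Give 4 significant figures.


Step 1: v_rms^2 = 366.5^2 = 1.343e+05
Step 2: n*m = 9.705e+25*8.238e-26 = 7.995
Step 3: P = (1/3)*7.995*1.343e+05 = 3.58e+05 Pa

3.58e+05


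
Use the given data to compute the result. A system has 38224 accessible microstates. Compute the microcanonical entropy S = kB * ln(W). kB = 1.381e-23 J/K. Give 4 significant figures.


Step 1: ln(W) = ln(38224) = 10.55
Step 2: S = kB * ln(W) = 1.381e-23 * 10.55
Step 3: S = 1.457e-22 J/K

1.457e-22


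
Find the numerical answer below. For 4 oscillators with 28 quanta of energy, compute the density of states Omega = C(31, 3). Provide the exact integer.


Step 1: Use binomial coefficient C(31, 3)
Step 2: Numerator = 31! / 28!
Step 3: Denominator = 3!
Step 4: Omega = 4495

4495


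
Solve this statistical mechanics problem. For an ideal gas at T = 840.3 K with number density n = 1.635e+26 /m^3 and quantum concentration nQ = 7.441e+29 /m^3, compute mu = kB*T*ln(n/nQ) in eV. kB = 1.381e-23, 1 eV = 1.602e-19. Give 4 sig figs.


Step 1: n/nQ = 1.635e+26/7.441e+29 = 0.0002197
Step 2: ln(n/nQ) = -8.423
Step 3: mu = kB*T*ln(n/nQ) = 1.16e-20*-8.423 = -9.775e-20 J
Step 4: Convert to eV: -9.775e-20/1.602e-19 = -0.6102 eV

-0.6102


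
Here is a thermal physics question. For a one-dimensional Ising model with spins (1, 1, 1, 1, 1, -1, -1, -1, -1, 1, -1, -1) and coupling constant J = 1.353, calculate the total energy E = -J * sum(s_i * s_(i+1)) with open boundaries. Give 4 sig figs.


Step 1: Nearest-neighbor products: 1, 1, 1, 1, -1, 1, 1, 1, -1, -1, 1
Step 2: Sum of products = 5
Step 3: E = -1.353 * 5 = -6.765

-6.765


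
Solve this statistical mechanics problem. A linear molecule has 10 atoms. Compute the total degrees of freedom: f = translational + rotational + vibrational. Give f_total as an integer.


Step 1: Translational DOF = 3
Step 2: Rotational DOF (linear) = 2
Step 3: Vibrational DOF = 3*10 - 5 = 25
Step 4: Total = 3 + 2 + 25 = 30

30


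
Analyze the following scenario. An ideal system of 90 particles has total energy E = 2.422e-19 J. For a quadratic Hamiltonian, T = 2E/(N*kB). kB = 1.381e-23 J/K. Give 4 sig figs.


Step 1: Numerator = 2*E = 2*2.422e-19 = 4.844e-19 J
Step 2: Denominator = N*kB = 90*1.381e-23 = 1.243e-21
Step 3: T = 4.844e-19 / 1.243e-21 = 389.7 K

389.7


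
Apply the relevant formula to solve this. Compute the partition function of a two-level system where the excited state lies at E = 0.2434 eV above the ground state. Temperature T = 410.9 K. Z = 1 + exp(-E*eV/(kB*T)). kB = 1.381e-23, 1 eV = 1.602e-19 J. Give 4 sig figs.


Step 1: Compute beta*E = E*eV/(kB*T) = 0.2434*1.602e-19/(1.381e-23*410.9) = 6.872
Step 2: exp(-beta*E) = exp(-6.872) = 0.001037
Step 3: Z = 1 + 0.001037 = 1.001

1.001


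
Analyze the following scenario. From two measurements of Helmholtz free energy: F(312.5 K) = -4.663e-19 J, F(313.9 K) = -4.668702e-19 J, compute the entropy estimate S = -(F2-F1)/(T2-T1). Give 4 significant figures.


Step 1: dF = F2 - F1 = -4.668702e-19 - (-4.663e-19) = -5.702e-22 J
Step 2: dT = T2 - T1 = 313.9 - 312.5 = 1.4 K
Step 3: S = -dF/dT = -(-5.702e-22)/1.4 = 4.073e-22 J/K

4.073e-22


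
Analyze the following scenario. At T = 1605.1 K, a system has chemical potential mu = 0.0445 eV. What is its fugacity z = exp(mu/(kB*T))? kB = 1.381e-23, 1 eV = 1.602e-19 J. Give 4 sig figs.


Step 1: Convert mu to Joules: 0.0445*1.602e-19 = 7.129e-21 J
Step 2: kB*T = 1.381e-23*1605.1 = 2.217e-20 J
Step 3: mu/(kB*T) = 0.3216
Step 4: z = exp(0.3216) = 1.379

1.379


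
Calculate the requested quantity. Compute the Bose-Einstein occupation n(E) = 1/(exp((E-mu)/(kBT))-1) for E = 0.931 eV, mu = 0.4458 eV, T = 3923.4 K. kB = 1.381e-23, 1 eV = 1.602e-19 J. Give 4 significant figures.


Step 1: (E - mu) = 0.4852 eV
Step 2: x = (E-mu)*eV/(kB*T) = 0.4852*1.602e-19/(1.381e-23*3923.4) = 1.435
Step 3: exp(x) = 4.198
Step 4: n = 1/(exp(x)-1) = 0.3127

0.3127


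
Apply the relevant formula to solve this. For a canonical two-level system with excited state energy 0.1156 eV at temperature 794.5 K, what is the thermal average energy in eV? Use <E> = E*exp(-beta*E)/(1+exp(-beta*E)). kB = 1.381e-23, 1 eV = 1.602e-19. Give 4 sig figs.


Step 1: beta*E = 0.1156*1.602e-19/(1.381e-23*794.5) = 1.688
Step 2: exp(-beta*E) = 0.1849
Step 3: <E> = 0.1156*0.1849/(1+0.1849) = 0.01804 eV

0.01804


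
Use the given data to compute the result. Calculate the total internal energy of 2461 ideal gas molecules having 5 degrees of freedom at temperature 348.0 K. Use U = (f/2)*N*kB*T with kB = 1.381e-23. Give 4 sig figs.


Step 1: f/2 = 5/2 = 2.5
Step 2: N*kB*T = 2461*1.381e-23*348.0 = 1.183e-17
Step 3: U = 2.5 * 1.183e-17 = 2.957e-17 J

2.957e-17


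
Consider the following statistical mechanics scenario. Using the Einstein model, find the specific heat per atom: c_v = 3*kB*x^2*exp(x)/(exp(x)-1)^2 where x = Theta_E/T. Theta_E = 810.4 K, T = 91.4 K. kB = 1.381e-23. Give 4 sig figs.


Step 1: x = Theta_E/T = 810.4/91.4 = 8.867
Step 2: x^2 = 78.62
Step 3: exp(x) = 7091
Step 4: c_v = 3*1.381e-23*78.62*7091/(7091-1)^2 = 4.595e-25

4.595e-25


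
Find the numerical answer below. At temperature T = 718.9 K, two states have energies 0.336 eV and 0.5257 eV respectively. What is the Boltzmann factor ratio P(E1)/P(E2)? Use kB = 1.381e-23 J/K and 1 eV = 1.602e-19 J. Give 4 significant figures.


Step 1: Compute energy difference dE = E1 - E2 = 0.336 - 0.5257 = -0.1897 eV
Step 2: Convert to Joules: dE_J = -0.1897 * 1.602e-19 = -3.039e-20 J
Step 3: Compute exponent = -dE_J / (kB * T) = -(-3.039e-20) / (1.381e-23 * 718.9) = 3.061
Step 4: P(E1)/P(E2) = exp(3.061) = 21.35

21.35


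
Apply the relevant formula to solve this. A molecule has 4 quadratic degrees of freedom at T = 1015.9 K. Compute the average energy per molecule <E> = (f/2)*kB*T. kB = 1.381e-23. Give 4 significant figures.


Step 1: f/2 = 4/2 = 2
Step 2: kB*T = 1.381e-23 * 1015.9 = 1.403e-20
Step 3: <E> = 2 * 1.403e-20 = 2.806e-20 J

2.806e-20


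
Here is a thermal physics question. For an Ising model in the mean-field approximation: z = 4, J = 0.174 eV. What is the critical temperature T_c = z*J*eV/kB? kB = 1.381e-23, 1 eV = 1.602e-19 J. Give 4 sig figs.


Step 1: z*J = 4*0.174 = 0.696 eV
Step 2: Convert to Joules: 0.696*1.602e-19 = 1.115e-19 J
Step 3: T_c = 1.115e-19 / 1.381e-23 = 8074 K

8074


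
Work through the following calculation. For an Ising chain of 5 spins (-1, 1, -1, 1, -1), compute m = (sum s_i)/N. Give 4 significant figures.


Step 1: Count up spins (+1): 2, down spins (-1): 3
Step 2: Total magnetization M = 2 - 3 = -1
Step 3: m = M/N = -1/5 = -0.2

-0.2


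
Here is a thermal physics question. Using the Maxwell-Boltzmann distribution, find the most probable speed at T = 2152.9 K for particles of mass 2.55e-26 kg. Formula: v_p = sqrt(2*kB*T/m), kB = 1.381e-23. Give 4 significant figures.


Step 1: Numerator = 2*kB*T = 2*1.381e-23*2152.9 = 5.946e-20
Step 2: Ratio = 5.946e-20 / 2.55e-26 = 2.332e+06
Step 3: v_p = sqrt(2.332e+06) = 1527 m/s

1527


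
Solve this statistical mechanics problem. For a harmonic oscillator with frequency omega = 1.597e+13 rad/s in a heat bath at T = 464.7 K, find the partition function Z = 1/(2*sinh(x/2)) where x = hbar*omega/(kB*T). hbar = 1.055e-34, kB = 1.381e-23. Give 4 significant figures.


Step 1: Compute x = hbar*omega/(kB*T) = 1.055e-34*1.597e+13/(1.381e-23*464.7) = 0.2625
Step 2: x/2 = 0.1313
Step 3: sinh(x/2) = 0.1316
Step 4: Z = 1/(2*0.1316) = 3.798

3.798


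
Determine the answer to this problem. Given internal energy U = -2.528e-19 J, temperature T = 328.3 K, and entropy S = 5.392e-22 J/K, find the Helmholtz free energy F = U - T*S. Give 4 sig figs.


Step 1: T*S = 328.3 * 5.392e-22 = 1.77e-19 J
Step 2: F = U - T*S = -2.528e-19 - 1.77e-19
Step 3: F = -4.298e-19 J

-4.298e-19


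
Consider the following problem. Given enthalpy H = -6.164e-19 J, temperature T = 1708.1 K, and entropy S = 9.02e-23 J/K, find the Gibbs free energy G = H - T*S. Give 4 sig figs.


Step 1: T*S = 1708.1 * 9.02e-23 = 1.541e-19 J
Step 2: G = H - T*S = -6.164e-19 - 1.541e-19
Step 3: G = -7.705e-19 J

-7.705e-19


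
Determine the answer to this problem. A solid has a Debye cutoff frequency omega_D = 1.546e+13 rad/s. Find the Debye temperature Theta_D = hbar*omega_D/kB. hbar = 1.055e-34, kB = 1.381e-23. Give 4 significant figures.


Step 1: hbar*omega_D = 1.055e-34 * 1.546e+13 = 1.631e-21 J
Step 2: Theta_D = 1.631e-21 / 1.381e-23
Step 3: Theta_D = 118.1 K

118.1


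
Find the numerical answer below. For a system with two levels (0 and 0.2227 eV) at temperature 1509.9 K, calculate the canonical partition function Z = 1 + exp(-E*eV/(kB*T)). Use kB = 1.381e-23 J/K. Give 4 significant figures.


Step 1: Compute beta*E = E*eV/(kB*T) = 0.2227*1.602e-19/(1.381e-23*1509.9) = 1.711
Step 2: exp(-beta*E) = exp(-1.711) = 0.1807
Step 3: Z = 1 + 0.1807 = 1.181

1.181


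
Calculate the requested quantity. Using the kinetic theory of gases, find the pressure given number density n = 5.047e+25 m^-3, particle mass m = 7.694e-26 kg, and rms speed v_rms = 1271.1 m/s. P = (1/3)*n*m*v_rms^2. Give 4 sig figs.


Step 1: v_rms^2 = 1271.1^2 = 1.616e+06
Step 2: n*m = 5.047e+25*7.694e-26 = 3.883
Step 3: P = (1/3)*3.883*1.616e+06 = 2.091e+06 Pa

2.091e+06


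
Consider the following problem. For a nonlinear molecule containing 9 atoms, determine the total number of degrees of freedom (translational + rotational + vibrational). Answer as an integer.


Step 1: Translational DOF = 3
Step 2: Rotational DOF (nonlinear) = 3
Step 3: Vibrational DOF = 3*9 - 6 = 21
Step 4: Total = 3 + 3 + 21 = 27

27


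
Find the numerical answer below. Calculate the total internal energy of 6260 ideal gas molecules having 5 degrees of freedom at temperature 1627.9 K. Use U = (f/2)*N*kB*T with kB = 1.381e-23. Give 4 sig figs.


Step 1: f/2 = 5/2 = 2.5
Step 2: N*kB*T = 6260*1.381e-23*1627.9 = 1.407e-16
Step 3: U = 2.5 * 1.407e-16 = 3.518e-16 J

3.518e-16


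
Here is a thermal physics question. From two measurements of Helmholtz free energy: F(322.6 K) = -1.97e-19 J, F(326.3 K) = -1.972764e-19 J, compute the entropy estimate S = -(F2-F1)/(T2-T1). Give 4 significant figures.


Step 1: dF = F2 - F1 = -1.972764e-19 - (-1.97e-19) = -2.764e-22 J
Step 2: dT = T2 - T1 = 326.3 - 322.6 = 3.7 K
Step 3: S = -dF/dT = -(-2.764e-22)/3.7 = 7.47e-23 J/K

7.47e-23


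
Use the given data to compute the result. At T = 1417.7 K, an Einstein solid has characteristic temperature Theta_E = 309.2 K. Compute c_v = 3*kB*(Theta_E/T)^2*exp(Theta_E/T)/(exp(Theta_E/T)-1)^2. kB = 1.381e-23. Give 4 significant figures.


Step 1: x = Theta_E/T = 309.2/1417.7 = 0.2181
Step 2: x^2 = 0.04757
Step 3: exp(x) = 1.244
Step 4: c_v = 3*1.381e-23*0.04757*1.244/(1.244-1)^2 = 4.127e-23

4.127e-23


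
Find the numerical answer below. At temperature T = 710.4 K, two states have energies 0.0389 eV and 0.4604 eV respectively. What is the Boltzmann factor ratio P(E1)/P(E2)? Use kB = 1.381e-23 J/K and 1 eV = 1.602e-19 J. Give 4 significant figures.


Step 1: Compute energy difference dE = E1 - E2 = 0.0389 - 0.4604 = -0.4215 eV
Step 2: Convert to Joules: dE_J = -0.4215 * 1.602e-19 = -6.752e-20 J
Step 3: Compute exponent = -dE_J / (kB * T) = -(-6.752e-20) / (1.381e-23 * 710.4) = 6.883
Step 4: P(E1)/P(E2) = exp(6.883) = 975.3

975.3


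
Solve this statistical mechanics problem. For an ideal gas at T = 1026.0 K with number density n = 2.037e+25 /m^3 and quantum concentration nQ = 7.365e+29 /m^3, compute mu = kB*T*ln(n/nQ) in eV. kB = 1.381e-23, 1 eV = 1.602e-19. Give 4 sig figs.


Step 1: n/nQ = 2.037e+25/7.365e+29 = 2.766e-05
Step 2: ln(n/nQ) = -10.5
Step 3: mu = kB*T*ln(n/nQ) = 1.417e-20*-10.5 = -1.487e-19 J
Step 4: Convert to eV: -1.487e-19/1.602e-19 = -0.9283 eV

-0.9283


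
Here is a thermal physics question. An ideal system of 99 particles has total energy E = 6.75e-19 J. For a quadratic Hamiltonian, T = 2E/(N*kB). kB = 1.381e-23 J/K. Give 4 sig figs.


Step 1: Numerator = 2*E = 2*6.75e-19 = 1.35e-18 J
Step 2: Denominator = N*kB = 99*1.381e-23 = 1.367e-21
Step 3: T = 1.35e-18 / 1.367e-21 = 987.4 K

987.4


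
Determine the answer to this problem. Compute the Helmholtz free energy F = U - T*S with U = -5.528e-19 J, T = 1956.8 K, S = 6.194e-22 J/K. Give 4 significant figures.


Step 1: T*S = 1956.8 * 6.194e-22 = 1.212e-18 J
Step 2: F = U - T*S = -5.528e-19 - 1.212e-18
Step 3: F = -1.765e-18 J

-1.765e-18


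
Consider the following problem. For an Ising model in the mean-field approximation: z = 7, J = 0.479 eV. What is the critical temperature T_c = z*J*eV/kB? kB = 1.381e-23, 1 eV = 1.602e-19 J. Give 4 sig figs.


Step 1: z*J = 7*0.479 = 3.353 eV
Step 2: Convert to Joules: 3.353*1.602e-19 = 5.372e-19 J
Step 3: T_c = 5.372e-19 / 1.381e-23 = 3.89e+04 K

3.89e+04


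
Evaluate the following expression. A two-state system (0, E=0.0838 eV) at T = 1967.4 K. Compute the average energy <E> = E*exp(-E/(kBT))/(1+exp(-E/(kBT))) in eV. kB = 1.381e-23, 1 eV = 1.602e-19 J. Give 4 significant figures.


Step 1: beta*E = 0.0838*1.602e-19/(1.381e-23*1967.4) = 0.4941
Step 2: exp(-beta*E) = 0.6101
Step 3: <E> = 0.0838*0.6101/(1+0.6101) = 0.03175 eV

0.03175


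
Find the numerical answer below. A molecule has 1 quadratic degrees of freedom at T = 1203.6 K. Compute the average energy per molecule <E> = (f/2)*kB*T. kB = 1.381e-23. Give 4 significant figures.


Step 1: f/2 = 1/2 = 0.5
Step 2: kB*T = 1.381e-23 * 1203.6 = 1.662e-20
Step 3: <E> = 0.5 * 1.662e-20 = 8.311e-21 J

8.311e-21


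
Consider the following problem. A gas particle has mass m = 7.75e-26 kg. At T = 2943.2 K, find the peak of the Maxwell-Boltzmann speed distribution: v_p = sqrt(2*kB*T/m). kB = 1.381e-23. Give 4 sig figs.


Step 1: Numerator = 2*kB*T = 2*1.381e-23*2943.2 = 8.129e-20
Step 2: Ratio = 8.129e-20 / 7.75e-26 = 1.049e+06
Step 3: v_p = sqrt(1.049e+06) = 1024 m/s

1024


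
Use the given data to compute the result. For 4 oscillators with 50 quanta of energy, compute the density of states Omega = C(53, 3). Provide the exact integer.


Step 1: Use binomial coefficient C(53, 3)
Step 2: Numerator = 53! / 50!
Step 3: Denominator = 3!
Step 4: Omega = 23426

23426


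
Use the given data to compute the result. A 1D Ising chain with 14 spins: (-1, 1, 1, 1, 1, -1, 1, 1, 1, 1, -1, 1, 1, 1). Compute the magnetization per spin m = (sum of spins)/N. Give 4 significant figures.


Step 1: Count up spins (+1): 11, down spins (-1): 3
Step 2: Total magnetization M = 11 - 3 = 8
Step 3: m = M/N = 8/14 = 0.5714

0.5714


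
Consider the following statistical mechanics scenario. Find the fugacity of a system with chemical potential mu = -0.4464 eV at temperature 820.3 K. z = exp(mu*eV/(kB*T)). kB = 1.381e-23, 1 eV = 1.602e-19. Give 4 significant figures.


Step 1: Convert mu to Joules: -0.4464*1.602e-19 = -7.151e-20 J
Step 2: kB*T = 1.381e-23*820.3 = 1.133e-20 J
Step 3: mu/(kB*T) = -6.313
Step 4: z = exp(-6.313) = 0.001813

0.001813


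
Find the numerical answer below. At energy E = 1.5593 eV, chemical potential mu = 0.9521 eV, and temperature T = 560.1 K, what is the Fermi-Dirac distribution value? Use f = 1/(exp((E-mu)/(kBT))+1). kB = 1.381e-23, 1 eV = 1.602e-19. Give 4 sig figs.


Step 1: (E - mu) = 1.5593 - 0.9521 = 0.6072 eV
Step 2: Convert: (E-mu)*eV = 9.727e-20 J
Step 3: x = (E-mu)*eV/(kB*T) = 12.58
Step 4: f = 1/(exp(12.58)+1) = 3.455e-06

3.455e-06


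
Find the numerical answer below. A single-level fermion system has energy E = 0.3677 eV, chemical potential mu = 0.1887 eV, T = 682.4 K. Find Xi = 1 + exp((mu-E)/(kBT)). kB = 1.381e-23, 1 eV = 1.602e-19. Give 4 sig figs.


Step 1: (mu - E) = 0.1887 - 0.3677 = -0.179 eV
Step 2: x = (mu-E)*eV/(kB*T) = -0.179*1.602e-19/(1.381e-23*682.4) = -3.043
Step 3: exp(x) = 0.0477
Step 4: Xi = 1 + 0.0477 = 1.048

1.048


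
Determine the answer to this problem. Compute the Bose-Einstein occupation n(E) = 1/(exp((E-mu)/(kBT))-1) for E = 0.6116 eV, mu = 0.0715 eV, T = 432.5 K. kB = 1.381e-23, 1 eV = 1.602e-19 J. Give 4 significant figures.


Step 1: (E - mu) = 0.5401 eV
Step 2: x = (E-mu)*eV/(kB*T) = 0.5401*1.602e-19/(1.381e-23*432.5) = 14.49
Step 3: exp(x) = 1.956e+06
Step 4: n = 1/(exp(x)-1) = 5.113e-07

5.113e-07


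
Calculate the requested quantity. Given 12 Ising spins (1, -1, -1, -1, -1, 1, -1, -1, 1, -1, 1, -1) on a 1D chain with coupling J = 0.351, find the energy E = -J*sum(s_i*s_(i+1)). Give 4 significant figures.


Step 1: Nearest-neighbor products: -1, 1, 1, 1, -1, -1, 1, -1, -1, -1, -1
Step 2: Sum of products = -3
Step 3: E = -0.351 * -3 = 1.053

1.053


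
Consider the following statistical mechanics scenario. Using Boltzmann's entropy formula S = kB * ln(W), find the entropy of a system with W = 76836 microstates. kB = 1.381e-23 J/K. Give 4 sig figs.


Step 1: ln(W) = ln(76836) = 11.25
Step 2: S = kB * ln(W) = 1.381e-23 * 11.25
Step 3: S = 1.554e-22 J/K

1.554e-22


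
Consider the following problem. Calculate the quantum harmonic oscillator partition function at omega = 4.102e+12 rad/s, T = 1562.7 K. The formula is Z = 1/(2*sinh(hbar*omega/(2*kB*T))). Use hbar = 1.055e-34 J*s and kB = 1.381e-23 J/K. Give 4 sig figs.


Step 1: Compute x = hbar*omega/(kB*T) = 1.055e-34*4.102e+12/(1.381e-23*1562.7) = 0.02005
Step 2: x/2 = 0.01003
Step 3: sinh(x/2) = 0.01003
Step 4: Z = 1/(2*0.01003) = 49.87

49.87


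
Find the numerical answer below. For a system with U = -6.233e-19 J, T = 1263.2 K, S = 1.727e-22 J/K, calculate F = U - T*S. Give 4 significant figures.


Step 1: T*S = 1263.2 * 1.727e-22 = 2.182e-19 J
Step 2: F = U - T*S = -6.233e-19 - 2.182e-19
Step 3: F = -8.415e-19 J

-8.415e-19


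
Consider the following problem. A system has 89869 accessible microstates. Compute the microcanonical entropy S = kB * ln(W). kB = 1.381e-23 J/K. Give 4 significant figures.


Step 1: ln(W) = ln(89869) = 11.41
Step 2: S = kB * ln(W) = 1.381e-23 * 11.41
Step 3: S = 1.575e-22 J/K

1.575e-22


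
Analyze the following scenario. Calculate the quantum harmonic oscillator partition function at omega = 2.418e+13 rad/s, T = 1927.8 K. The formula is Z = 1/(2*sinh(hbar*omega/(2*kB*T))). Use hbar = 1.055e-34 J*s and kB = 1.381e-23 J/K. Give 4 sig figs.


Step 1: Compute x = hbar*omega/(kB*T) = 1.055e-34*2.418e+13/(1.381e-23*1927.8) = 0.09582
Step 2: x/2 = 0.04791
Step 3: sinh(x/2) = 0.04793
Step 4: Z = 1/(2*0.04793) = 10.43

10.43


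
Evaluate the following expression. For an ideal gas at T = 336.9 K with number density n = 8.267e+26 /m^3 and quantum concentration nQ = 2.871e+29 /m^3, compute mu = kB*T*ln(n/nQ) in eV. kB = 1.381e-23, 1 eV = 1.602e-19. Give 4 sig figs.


Step 1: n/nQ = 8.267e+26/2.871e+29 = 0.002879
Step 2: ln(n/nQ) = -5.85
Step 3: mu = kB*T*ln(n/nQ) = 4.653e-21*-5.85 = -2.722e-20 J
Step 4: Convert to eV: -2.722e-20/1.602e-19 = -0.1699 eV

-0.1699


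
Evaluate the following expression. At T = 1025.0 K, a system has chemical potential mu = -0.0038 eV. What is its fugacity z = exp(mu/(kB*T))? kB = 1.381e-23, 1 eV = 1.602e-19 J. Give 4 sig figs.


Step 1: Convert mu to Joules: -0.0038*1.602e-19 = -6.088e-22 J
Step 2: kB*T = 1.381e-23*1025.0 = 1.416e-20 J
Step 3: mu/(kB*T) = -0.04301
Step 4: z = exp(-0.04301) = 0.9579

0.9579


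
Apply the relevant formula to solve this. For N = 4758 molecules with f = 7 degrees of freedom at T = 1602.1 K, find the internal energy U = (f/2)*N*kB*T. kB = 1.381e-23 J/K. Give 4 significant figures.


Step 1: f/2 = 7/2 = 3.5
Step 2: N*kB*T = 4758*1.381e-23*1602.1 = 1.053e-16
Step 3: U = 3.5 * 1.053e-16 = 3.684e-16 J

3.684e-16


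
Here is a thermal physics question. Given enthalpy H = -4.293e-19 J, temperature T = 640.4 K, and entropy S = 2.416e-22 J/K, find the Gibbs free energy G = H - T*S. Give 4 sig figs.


Step 1: T*S = 640.4 * 2.416e-22 = 1.547e-19 J
Step 2: G = H - T*S = -4.293e-19 - 1.547e-19
Step 3: G = -5.84e-19 J

-5.84e-19


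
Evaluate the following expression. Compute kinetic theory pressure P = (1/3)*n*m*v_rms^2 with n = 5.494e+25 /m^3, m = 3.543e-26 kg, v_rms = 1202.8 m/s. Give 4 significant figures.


Step 1: v_rms^2 = 1202.8^2 = 1.447e+06
Step 2: n*m = 5.494e+25*3.543e-26 = 1.947
Step 3: P = (1/3)*1.947*1.447e+06 = 9.387e+05 Pa

9.387e+05


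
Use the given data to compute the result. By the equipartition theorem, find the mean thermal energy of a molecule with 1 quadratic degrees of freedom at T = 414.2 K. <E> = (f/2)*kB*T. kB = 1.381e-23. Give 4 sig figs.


Step 1: f/2 = 1/2 = 0.5
Step 2: kB*T = 1.381e-23 * 414.2 = 5.72e-21
Step 3: <E> = 0.5 * 5.72e-21 = 2.86e-21 J

2.86e-21


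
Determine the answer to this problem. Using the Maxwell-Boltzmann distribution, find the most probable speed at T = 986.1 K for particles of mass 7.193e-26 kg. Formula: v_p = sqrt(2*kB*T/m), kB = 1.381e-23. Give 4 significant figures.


Step 1: Numerator = 2*kB*T = 2*1.381e-23*986.1 = 2.724e-20
Step 2: Ratio = 2.724e-20 / 7.193e-26 = 3.786e+05
Step 3: v_p = sqrt(3.786e+05) = 615.3 m/s

615.3


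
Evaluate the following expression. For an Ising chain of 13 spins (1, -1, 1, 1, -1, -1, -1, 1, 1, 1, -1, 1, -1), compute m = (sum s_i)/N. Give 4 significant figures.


Step 1: Count up spins (+1): 7, down spins (-1): 6
Step 2: Total magnetization M = 7 - 6 = 1
Step 3: m = M/N = 1/13 = 0.07692

0.07692


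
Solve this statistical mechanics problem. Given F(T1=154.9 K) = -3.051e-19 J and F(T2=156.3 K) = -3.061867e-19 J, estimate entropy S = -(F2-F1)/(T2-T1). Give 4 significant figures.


Step 1: dF = F2 - F1 = -3.061867e-19 - (-3.051e-19) = -1.0867e-21 J
Step 2: dT = T2 - T1 = 156.3 - 154.9 = 1.4 K
Step 3: S = -dF/dT = -(-1.0867e-21)/1.4 = 7.762e-22 J/K

7.762e-22


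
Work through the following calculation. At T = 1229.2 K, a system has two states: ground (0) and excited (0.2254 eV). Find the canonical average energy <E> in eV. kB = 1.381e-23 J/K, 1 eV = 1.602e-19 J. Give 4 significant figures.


Step 1: beta*E = 0.2254*1.602e-19/(1.381e-23*1229.2) = 2.127
Step 2: exp(-beta*E) = 0.1192
Step 3: <E> = 0.2254*0.1192/(1+0.1192) = 0.024 eV

0.024


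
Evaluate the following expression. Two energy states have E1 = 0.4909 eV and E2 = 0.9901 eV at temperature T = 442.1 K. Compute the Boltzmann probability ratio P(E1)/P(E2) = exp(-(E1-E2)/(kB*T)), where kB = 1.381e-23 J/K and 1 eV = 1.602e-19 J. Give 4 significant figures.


Step 1: Compute energy difference dE = E1 - E2 = 0.4909 - 0.9901 = -0.4992 eV
Step 2: Convert to Joules: dE_J = -0.4992 * 1.602e-19 = -7.997e-20 J
Step 3: Compute exponent = -dE_J / (kB * T) = -(-7.997e-20) / (1.381e-23 * 442.1) = 13.1
Step 4: P(E1)/P(E2) = exp(13.1) = 4.882e+05

4.882e+05


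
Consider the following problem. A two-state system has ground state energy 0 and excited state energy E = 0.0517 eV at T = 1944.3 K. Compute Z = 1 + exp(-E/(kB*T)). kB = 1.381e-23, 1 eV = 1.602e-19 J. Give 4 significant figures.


Step 1: Compute beta*E = E*eV/(kB*T) = 0.0517*1.602e-19/(1.381e-23*1944.3) = 0.3085
Step 2: exp(-beta*E) = exp(-0.3085) = 0.7346
Step 3: Z = 1 + 0.7346 = 1.735

1.735


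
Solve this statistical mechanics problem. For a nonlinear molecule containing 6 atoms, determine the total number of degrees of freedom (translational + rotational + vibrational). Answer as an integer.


Step 1: Translational DOF = 3
Step 2: Rotational DOF (nonlinear) = 3
Step 3: Vibrational DOF = 3*6 - 6 = 12
Step 4: Total = 3 + 3 + 12 = 18

18


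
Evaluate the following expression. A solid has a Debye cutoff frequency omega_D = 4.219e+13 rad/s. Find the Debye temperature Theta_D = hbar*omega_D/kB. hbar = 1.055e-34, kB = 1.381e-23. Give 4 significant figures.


Step 1: hbar*omega_D = 1.055e-34 * 4.219e+13 = 4.451e-21 J
Step 2: Theta_D = 4.451e-21 / 1.381e-23
Step 3: Theta_D = 322.3 K

322.3


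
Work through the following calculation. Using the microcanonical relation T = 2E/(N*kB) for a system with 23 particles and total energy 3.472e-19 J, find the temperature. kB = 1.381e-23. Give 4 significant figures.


Step 1: Numerator = 2*E = 2*3.472e-19 = 6.944e-19 J
Step 2: Denominator = N*kB = 23*1.381e-23 = 3.176e-22
Step 3: T = 6.944e-19 / 3.176e-22 = 2186 K

2186


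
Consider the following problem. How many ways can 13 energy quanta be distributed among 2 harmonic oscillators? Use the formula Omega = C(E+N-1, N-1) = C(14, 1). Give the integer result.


Step 1: Use binomial coefficient C(14, 1)
Step 2: Numerator = 14! / 13!
Step 3: Denominator = 1!
Step 4: Omega = 14

14


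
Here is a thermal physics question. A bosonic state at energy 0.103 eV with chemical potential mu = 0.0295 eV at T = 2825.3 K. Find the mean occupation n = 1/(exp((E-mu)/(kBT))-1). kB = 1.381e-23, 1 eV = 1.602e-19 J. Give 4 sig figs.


Step 1: (E - mu) = 0.0735 eV
Step 2: x = (E-mu)*eV/(kB*T) = 0.0735*1.602e-19/(1.381e-23*2825.3) = 0.3018
Step 3: exp(x) = 1.352
Step 4: n = 1/(exp(x)-1) = 2.839

2.839


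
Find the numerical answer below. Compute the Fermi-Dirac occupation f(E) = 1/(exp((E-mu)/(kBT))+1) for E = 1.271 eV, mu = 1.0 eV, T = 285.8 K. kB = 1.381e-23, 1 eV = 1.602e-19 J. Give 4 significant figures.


Step 1: (E - mu) = 1.271 - 1.0 = 0.271 eV
Step 2: Convert: (E-mu)*eV = 4.341e-20 J
Step 3: x = (E-mu)*eV/(kB*T) = 11
Step 4: f = 1/(exp(11)+1) = 1.671e-05

1.671e-05


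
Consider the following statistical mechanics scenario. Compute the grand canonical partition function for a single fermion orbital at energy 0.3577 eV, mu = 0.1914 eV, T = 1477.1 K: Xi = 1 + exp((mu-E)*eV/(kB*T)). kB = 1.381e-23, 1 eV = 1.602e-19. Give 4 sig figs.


Step 1: (mu - E) = 0.1914 - 0.3577 = -0.1663 eV
Step 2: x = (mu-E)*eV/(kB*T) = -0.1663*1.602e-19/(1.381e-23*1477.1) = -1.306
Step 3: exp(x) = 0.2709
Step 4: Xi = 1 + 0.2709 = 1.271

1.271


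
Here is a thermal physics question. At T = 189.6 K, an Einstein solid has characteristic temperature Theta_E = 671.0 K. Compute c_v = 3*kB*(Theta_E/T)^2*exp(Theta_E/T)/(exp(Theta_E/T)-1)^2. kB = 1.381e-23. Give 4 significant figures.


Step 1: x = Theta_E/T = 671.0/189.6 = 3.539
Step 2: x^2 = 12.52
Step 3: exp(x) = 34.43
Step 4: c_v = 3*1.381e-23*12.52*34.43/(34.43-1)^2 = 1.598e-23

1.598e-23


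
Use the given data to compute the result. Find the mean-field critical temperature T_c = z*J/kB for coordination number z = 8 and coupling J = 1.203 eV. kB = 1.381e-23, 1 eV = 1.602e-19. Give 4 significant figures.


Step 1: z*J = 8*1.203 = 9.624 eV
Step 2: Convert to Joules: 9.624*1.602e-19 = 1.542e-18 J
Step 3: T_c = 1.542e-18 / 1.381e-23 = 1.116e+05 K

1.116e+05


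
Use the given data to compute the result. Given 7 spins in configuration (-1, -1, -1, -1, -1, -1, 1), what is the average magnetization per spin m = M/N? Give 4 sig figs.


Step 1: Count up spins (+1): 1, down spins (-1): 6
Step 2: Total magnetization M = 1 - 6 = -5
Step 3: m = M/N = -5/7 = -0.7143

-0.7143


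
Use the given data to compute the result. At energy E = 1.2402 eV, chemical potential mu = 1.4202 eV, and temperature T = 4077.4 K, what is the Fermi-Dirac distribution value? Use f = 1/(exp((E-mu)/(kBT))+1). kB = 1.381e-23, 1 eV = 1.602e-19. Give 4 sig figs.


Step 1: (E - mu) = 1.2402 - 1.4202 = -0.18 eV
Step 2: Convert: (E-mu)*eV = -2.884e-20 J
Step 3: x = (E-mu)*eV/(kB*T) = -0.5121
Step 4: f = 1/(exp(-0.5121)+1) = 0.6253

0.6253


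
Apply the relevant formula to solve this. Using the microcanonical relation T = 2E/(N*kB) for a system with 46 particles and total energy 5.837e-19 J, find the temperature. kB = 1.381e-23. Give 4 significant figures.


Step 1: Numerator = 2*E = 2*5.837e-19 = 1.167e-18 J
Step 2: Denominator = N*kB = 46*1.381e-23 = 6.353e-22
Step 3: T = 1.167e-18 / 6.353e-22 = 1838 K

1838


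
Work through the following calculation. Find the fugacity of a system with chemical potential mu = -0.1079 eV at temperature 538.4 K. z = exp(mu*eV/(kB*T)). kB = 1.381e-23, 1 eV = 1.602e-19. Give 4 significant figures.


Step 1: Convert mu to Joules: -0.1079*1.602e-19 = -1.729e-20 J
Step 2: kB*T = 1.381e-23*538.4 = 7.435e-21 J
Step 3: mu/(kB*T) = -2.325
Step 4: z = exp(-2.325) = 0.0978

0.0978


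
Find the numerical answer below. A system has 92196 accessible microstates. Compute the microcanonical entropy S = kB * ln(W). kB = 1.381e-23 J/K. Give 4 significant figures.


Step 1: ln(W) = ln(92196) = 11.43
Step 2: S = kB * ln(W) = 1.381e-23 * 11.43
Step 3: S = 1.579e-22 J/K

1.579e-22


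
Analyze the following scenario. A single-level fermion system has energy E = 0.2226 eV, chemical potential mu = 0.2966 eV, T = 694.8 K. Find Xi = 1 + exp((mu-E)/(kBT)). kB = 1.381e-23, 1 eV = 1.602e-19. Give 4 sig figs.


Step 1: (mu - E) = 0.2966 - 0.2226 = 0.074 eV
Step 2: x = (mu-E)*eV/(kB*T) = 0.074*1.602e-19/(1.381e-23*694.8) = 1.235
Step 3: exp(x) = 3.44
Step 4: Xi = 1 + 3.44 = 4.44

4.44


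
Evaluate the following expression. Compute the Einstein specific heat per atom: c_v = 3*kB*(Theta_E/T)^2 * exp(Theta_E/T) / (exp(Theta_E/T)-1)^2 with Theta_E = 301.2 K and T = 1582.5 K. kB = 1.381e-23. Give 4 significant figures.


Step 1: x = Theta_E/T = 301.2/1582.5 = 0.1903
Step 2: x^2 = 0.03623
Step 3: exp(x) = 1.21
Step 4: c_v = 3*1.381e-23*0.03623*1.21/(1.21-1)^2 = 4.131e-23

4.131e-23


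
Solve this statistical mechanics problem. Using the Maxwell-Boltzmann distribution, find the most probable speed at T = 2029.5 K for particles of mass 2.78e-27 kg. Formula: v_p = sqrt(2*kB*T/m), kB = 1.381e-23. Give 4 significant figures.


Step 1: Numerator = 2*kB*T = 2*1.381e-23*2029.5 = 5.605e-20
Step 2: Ratio = 5.605e-20 / 2.78e-27 = 2.016e+07
Step 3: v_p = sqrt(2.016e+07) = 4490 m/s

4490


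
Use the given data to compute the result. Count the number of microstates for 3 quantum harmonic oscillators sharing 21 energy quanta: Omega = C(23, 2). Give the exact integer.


Step 1: Use binomial coefficient C(23, 2)
Step 2: Numerator = 23! / 21!
Step 3: Denominator = 2!
Step 4: Omega = 253

253


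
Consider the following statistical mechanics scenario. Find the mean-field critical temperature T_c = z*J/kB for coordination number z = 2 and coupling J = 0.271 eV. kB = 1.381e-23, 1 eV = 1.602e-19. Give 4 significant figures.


Step 1: z*J = 2*0.271 = 0.542 eV
Step 2: Convert to Joules: 0.542*1.602e-19 = 8.683e-20 J
Step 3: T_c = 8.683e-20 / 1.381e-23 = 6287 K

6287


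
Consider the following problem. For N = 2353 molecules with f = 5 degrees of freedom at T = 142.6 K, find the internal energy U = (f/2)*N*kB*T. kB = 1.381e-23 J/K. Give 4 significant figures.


Step 1: f/2 = 5/2 = 2.5
Step 2: N*kB*T = 2353*1.381e-23*142.6 = 4.634e-18
Step 3: U = 2.5 * 4.634e-18 = 1.158e-17 J

1.158e-17


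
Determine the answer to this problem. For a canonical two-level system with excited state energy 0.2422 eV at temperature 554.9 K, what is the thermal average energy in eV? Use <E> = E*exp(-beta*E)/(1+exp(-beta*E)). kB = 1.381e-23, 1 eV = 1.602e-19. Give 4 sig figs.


Step 1: beta*E = 0.2422*1.602e-19/(1.381e-23*554.9) = 5.063
Step 2: exp(-beta*E) = 0.006325
Step 3: <E> = 0.2422*0.006325/(1+0.006325) = 0.001522 eV

0.001522


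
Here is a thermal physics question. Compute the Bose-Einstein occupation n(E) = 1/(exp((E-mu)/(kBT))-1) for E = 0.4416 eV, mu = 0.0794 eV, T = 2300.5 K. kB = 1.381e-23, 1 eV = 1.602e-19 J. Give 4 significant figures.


Step 1: (E - mu) = 0.3622 eV
Step 2: x = (E-mu)*eV/(kB*T) = 0.3622*1.602e-19/(1.381e-23*2300.5) = 1.826
Step 3: exp(x) = 6.211
Step 4: n = 1/(exp(x)-1) = 0.1919

0.1919


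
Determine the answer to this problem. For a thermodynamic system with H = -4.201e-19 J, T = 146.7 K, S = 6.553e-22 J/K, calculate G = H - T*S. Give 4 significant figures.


Step 1: T*S = 146.7 * 6.553e-22 = 9.613e-20 J
Step 2: G = H - T*S = -4.201e-19 - 9.613e-20
Step 3: G = -5.162e-19 J

-5.162e-19


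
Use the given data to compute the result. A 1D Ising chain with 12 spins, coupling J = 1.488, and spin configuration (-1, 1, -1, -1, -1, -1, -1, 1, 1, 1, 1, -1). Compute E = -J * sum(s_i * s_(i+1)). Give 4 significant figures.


Step 1: Nearest-neighbor products: -1, -1, 1, 1, 1, 1, -1, 1, 1, 1, -1
Step 2: Sum of products = 3
Step 3: E = -1.488 * 3 = -4.464

-4.464


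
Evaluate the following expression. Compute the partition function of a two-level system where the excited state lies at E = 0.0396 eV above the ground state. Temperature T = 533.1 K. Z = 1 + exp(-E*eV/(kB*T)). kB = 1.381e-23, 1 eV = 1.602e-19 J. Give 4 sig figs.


Step 1: Compute beta*E = E*eV/(kB*T) = 0.0396*1.602e-19/(1.381e-23*533.1) = 0.8617
Step 2: exp(-beta*E) = exp(-0.8617) = 0.4224
Step 3: Z = 1 + 0.4224 = 1.422

1.422


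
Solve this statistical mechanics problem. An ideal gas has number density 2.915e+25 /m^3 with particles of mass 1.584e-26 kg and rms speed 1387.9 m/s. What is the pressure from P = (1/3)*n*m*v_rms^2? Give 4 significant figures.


Step 1: v_rms^2 = 1387.9^2 = 1.926e+06
Step 2: n*m = 2.915e+25*1.584e-26 = 0.4617
Step 3: P = (1/3)*0.4617*1.926e+06 = 2.965e+05 Pa

2.965e+05


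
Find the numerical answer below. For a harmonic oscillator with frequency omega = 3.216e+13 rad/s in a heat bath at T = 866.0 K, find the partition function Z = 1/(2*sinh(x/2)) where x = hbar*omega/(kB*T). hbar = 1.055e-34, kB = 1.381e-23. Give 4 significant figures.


Step 1: Compute x = hbar*omega/(kB*T) = 1.055e-34*3.216e+13/(1.381e-23*866.0) = 0.2837
Step 2: x/2 = 0.1418
Step 3: sinh(x/2) = 0.1423
Step 4: Z = 1/(2*0.1423) = 3.513

3.513


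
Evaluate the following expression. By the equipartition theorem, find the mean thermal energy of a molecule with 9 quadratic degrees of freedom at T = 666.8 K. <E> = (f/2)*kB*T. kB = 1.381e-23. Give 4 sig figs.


Step 1: f/2 = 9/2 = 4.5
Step 2: kB*T = 1.381e-23 * 666.8 = 9.209e-21
Step 3: <E> = 4.5 * 9.209e-21 = 4.144e-20 J

4.144e-20


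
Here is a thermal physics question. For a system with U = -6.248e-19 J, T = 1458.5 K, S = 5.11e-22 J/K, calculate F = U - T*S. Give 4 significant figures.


Step 1: T*S = 1458.5 * 5.11e-22 = 7.453e-19 J
Step 2: F = U - T*S = -6.248e-19 - 7.453e-19
Step 3: F = -1.37e-18 J

-1.37e-18


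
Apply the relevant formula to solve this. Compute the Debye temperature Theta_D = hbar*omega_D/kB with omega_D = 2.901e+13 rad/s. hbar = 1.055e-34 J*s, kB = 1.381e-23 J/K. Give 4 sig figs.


Step 1: hbar*omega_D = 1.055e-34 * 2.901e+13 = 3.061e-21 J
Step 2: Theta_D = 3.061e-21 / 1.381e-23
Step 3: Theta_D = 221.6 K

221.6


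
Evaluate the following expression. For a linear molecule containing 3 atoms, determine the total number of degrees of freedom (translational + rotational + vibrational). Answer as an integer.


Step 1: Translational DOF = 3
Step 2: Rotational DOF (linear) = 2
Step 3: Vibrational DOF = 3*3 - 5 = 4
Step 4: Total = 3 + 2 + 4 = 9

9


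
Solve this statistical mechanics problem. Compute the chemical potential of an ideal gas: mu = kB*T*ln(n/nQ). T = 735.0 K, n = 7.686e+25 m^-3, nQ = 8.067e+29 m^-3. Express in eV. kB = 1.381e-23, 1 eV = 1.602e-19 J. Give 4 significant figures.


Step 1: n/nQ = 7.686e+25/8.067e+29 = 9.528e-05
Step 2: ln(n/nQ) = -9.259
Step 3: mu = kB*T*ln(n/nQ) = 1.015e-20*-9.259 = -9.398e-20 J
Step 4: Convert to eV: -9.398e-20/1.602e-19 = -0.5866 eV

-0.5866


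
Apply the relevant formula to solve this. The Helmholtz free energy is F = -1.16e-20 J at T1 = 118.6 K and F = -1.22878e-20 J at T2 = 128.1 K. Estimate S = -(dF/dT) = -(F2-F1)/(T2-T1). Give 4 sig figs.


Step 1: dF = F2 - F1 = -1.22878e-20 - (-1.16e-20) = -6.878e-22 J
Step 2: dT = T2 - T1 = 128.1 - 118.6 = 9.5 K
Step 3: S = -dF/dT = -(-6.878e-22)/9.5 = 7.24e-23 J/K

7.24e-23


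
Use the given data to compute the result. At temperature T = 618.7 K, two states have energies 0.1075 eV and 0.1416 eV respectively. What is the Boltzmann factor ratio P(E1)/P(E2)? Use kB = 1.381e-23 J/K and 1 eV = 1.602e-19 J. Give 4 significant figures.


Step 1: Compute energy difference dE = E1 - E2 = 0.1075 - 0.1416 = -0.0341 eV
Step 2: Convert to Joules: dE_J = -0.0341 * 1.602e-19 = -5.463e-21 J
Step 3: Compute exponent = -dE_J / (kB * T) = -(-5.463e-21) / (1.381e-23 * 618.7) = 0.6394
Step 4: P(E1)/P(E2) = exp(0.6394) = 1.895

1.895


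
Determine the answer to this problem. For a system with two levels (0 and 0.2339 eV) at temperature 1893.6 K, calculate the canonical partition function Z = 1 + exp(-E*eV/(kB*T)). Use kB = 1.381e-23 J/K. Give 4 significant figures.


Step 1: Compute beta*E = E*eV/(kB*T) = 0.2339*1.602e-19/(1.381e-23*1893.6) = 1.433
Step 2: exp(-beta*E) = exp(-1.433) = 0.2386
Step 3: Z = 1 + 0.2386 = 1.239

1.239


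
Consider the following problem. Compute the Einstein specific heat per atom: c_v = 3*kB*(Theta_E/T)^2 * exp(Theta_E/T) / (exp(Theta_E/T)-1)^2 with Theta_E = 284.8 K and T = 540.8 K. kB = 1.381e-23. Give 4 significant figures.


Step 1: x = Theta_E/T = 284.8/540.8 = 0.5266
Step 2: x^2 = 0.2773
Step 3: exp(x) = 1.693
Step 4: c_v = 3*1.381e-23*0.2773*1.693/(1.693-1)^2 = 4.049e-23

4.049e-23


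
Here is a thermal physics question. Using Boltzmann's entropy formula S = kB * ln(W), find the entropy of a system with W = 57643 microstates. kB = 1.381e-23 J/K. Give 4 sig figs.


Step 1: ln(W) = ln(57643) = 10.96
Step 2: S = kB * ln(W) = 1.381e-23 * 10.96
Step 3: S = 1.514e-22 J/K

1.514e-22


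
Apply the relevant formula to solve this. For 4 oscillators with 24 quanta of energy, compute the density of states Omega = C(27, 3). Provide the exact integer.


Step 1: Use binomial coefficient C(27, 3)
Step 2: Numerator = 27! / 24!
Step 3: Denominator = 3!
Step 4: Omega = 2925

2925


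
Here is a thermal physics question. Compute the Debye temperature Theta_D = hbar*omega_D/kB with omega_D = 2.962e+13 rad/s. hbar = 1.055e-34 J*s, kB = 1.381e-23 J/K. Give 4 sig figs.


Step 1: hbar*omega_D = 1.055e-34 * 2.962e+13 = 3.125e-21 J
Step 2: Theta_D = 3.125e-21 / 1.381e-23
Step 3: Theta_D = 226.3 K

226.3
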